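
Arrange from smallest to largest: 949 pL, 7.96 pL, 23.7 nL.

7.96 pL < 949 pL < 23.7 nL

949 pL = 0.000000000949 L
7.96 pL = 0.00000000000796 L
23.7 nL = 0.0000000237 L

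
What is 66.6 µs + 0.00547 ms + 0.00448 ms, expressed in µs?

76.55 µs

In µs:
  66.6 µs → 66.6
  0.00547 ms = 0.00547e3 µs = 5.47
  0.00448 ms = 0.00448e3 µs = 4.48
Sum: 66.6 + 5.47 + 4.48 = 76.55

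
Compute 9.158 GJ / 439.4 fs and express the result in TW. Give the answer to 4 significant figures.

20840000000 TW

(9.158e9) / (439.4e-15) = 0.0208421e24 W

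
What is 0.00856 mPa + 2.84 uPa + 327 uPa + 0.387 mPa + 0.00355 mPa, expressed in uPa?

In uPa:
  0.00856 mPa = 0.00856 × 10³ uPa = 8.56
  2.84 uPa → 2.84
  327 uPa → 327
  0.387 mPa = 0.387 × 10³ uPa = 387
  0.00355 mPa = 0.00355 × 10³ uPa = 3.55
Sum: 8.56 + 2.84 + 327 + 387 + 3.55 = 728.95

728.95 uPa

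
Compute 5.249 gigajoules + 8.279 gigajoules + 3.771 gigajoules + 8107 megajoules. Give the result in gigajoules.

In gigajoules:
  5.249 gigajoules → 5.249
  8.279 gigajoules → 8.279
  3.771 gigajoules → 3.771
  8107 megajoules = 8107 × 10^-3 gigajoules = 8.107
Sum: 5.249 + 8.279 + 3.771 + 8.107 = 25.406

25.406 gigajoules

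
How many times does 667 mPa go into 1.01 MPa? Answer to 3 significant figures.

(1.01 × 10^6) / (667 × 10^-3) = 0.001514 × 10^9

1510000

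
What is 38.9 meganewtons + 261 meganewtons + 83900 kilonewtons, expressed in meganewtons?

383.8 meganewtons

In meganewtons:
  38.9 meganewtons → 38.9
  261 meganewtons → 261
  83900 kilonewtons = 83900e-3 meganewtons = 83.9
Sum: 38.9 + 261 + 83.9 = 383.8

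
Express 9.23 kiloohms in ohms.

9230 ohms

kilo = 10³, (no prefix) = 10⁰; factor is 10³.
9.23 × 10³ = 9230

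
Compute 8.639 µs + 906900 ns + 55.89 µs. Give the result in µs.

971.429 µs

In µs:
  8.639 µs → 8.639
  906900 ns = 906900 × 10⁻³ µs = 906.9
  55.89 µs → 55.89
Sum: 8.639 + 906.9 + 55.89 = 971.429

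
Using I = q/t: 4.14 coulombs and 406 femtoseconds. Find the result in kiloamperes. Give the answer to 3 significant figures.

10200000000 kiloamperes

(4.14) / (406 × 10⁻¹⁵) = 0.010197 × 10¹⁵ A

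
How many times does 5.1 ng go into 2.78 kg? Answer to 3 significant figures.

(2.78e3) / (5.1e-9) = 0.5451e12

545000000000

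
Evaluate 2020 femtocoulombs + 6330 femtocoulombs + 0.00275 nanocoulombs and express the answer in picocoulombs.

11.1 picocoulombs

In picocoulombs:
  2020 femtocoulombs = 2020e-3 picocoulombs = 2.02
  6330 femtocoulombs = 6330e-3 picocoulombs = 6.33
  0.00275 nanocoulombs = 0.00275e3 picocoulombs = 2.75
Sum: 2.02 + 6.33 + 2.75 = 11.1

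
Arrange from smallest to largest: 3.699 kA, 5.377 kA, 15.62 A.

3.699 kA = 3699 A
5.377 kA = 5377 A
15.62 A = 15.62 A

15.62 A < 3.699 kA < 5.377 kA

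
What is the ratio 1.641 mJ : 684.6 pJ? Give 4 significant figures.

(1.641 × 10^-3) / (684.6 × 10^-12) = 0.002397 × 10^9

2397000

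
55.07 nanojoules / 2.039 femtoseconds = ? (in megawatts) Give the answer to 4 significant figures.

27.01 megawatts

(55.07 × 10^-9) / (2.039 × 10^-15) = 27.0083 × 10^6 W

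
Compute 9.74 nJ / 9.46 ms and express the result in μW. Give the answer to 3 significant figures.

1.03 μW

(9.74e-9) / (9.46e-3) = 1.0296e-6 W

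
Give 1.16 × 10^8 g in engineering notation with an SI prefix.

116 Mg

= 116 × 10^6 g; 10^6 is mega.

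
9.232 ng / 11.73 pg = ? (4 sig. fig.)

(9.232 × 10^-9) / (11.73 × 10^-12) = 0.78704 × 10^3

787.0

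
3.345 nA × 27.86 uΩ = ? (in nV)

3.345 × 10^-9 × 27.86 × 10^-6 = 93.1917 × 10^-15 V

0.0000931917 nV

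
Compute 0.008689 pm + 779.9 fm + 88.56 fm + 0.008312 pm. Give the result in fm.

In fm:
  0.008689 pm = 0.008689 × 10³ fm = 8.689
  779.9 fm → 779.9
  88.56 fm → 88.56
  0.008312 pm = 0.008312 × 10³ fm = 8.312
Sum: 8.689 + 779.9 + 88.56 + 8.312 = 885.461

885.461 fm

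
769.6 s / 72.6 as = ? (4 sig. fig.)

10600000000000000000

(769.6) / (72.6e-18) = 10.601e18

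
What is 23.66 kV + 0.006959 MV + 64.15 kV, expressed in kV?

In kV:
  23.66 kV → 23.66
  0.006959 MV = 0.006959 × 10^3 kV = 6.959
  64.15 kV → 64.15
Sum: 23.66 + 6.959 + 64.15 = 94.769

94.769 kV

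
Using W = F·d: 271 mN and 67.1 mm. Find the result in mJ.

271 × 10⁻³ × 67.1 × 10⁻³ = 18184.1 × 10⁻⁶ J

18.1841 mJ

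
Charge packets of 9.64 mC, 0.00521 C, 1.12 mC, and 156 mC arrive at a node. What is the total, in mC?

In mC:
  9.64 mC → 9.64
  0.00521 C = 0.00521e3 mC = 5.21
  1.12 mC → 1.12
  156 mC → 156
Sum: 9.64 + 5.21 + 1.12 + 156 = 171.97

171.97 mC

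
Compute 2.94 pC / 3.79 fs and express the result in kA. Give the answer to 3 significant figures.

0.776 kA

(2.94e-12) / (3.79e-15) = 0.77573e3 A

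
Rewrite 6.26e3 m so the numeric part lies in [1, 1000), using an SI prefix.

6.26 km

= 6.26e3 m; 1e3 is kilo.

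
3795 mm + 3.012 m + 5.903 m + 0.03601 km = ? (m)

In m:
  3795 mm = 3795 × 10⁻³ m = 3.795
  3.012 m → 3.012
  5.903 m → 5.903
  0.03601 km = 0.03601 × 10³ m = 36.01
Sum: 3.795 + 3.012 + 5.903 + 36.01 = 48.72

48.72 m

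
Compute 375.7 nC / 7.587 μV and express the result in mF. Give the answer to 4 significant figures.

(375.7e-9) / (7.587e-6) = 49.5189e-3 F

49.52 mF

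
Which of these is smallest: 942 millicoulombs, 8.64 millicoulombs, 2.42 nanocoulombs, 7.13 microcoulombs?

942 millicoulombs = 0.942 coulombs
8.64 millicoulombs = 0.00864 coulombs
2.42 nanocoulombs = 0.00000000242 coulombs
7.13 microcoulombs = 0.00000713 coulombs

2.42 nanocoulombs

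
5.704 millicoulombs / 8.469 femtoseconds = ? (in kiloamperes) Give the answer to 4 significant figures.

673500000 kiloamperes

(5.704 × 10^-3) / (8.469 × 10^-15) = 0.673515 × 10^12 A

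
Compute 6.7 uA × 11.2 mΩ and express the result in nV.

6.7 × 10⁻⁶ × 11.2 × 10⁻³ = 75.04 × 10⁻⁹ V

75.04 nV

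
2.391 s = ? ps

(no prefix) = 1e0, pico = 1e-12; factor is 1e12.
2.391 × 1e12 = 2391000000000

2391000000000 ps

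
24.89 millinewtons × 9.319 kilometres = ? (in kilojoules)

24.89 × 10⁻³ × 9.319 × 10³ = 231.94991 J

0.23194991 kilojoules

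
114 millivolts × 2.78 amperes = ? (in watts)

0.31692 watts

114 × 10⁻³ × 2.78 = 316.92 × 10⁻³ W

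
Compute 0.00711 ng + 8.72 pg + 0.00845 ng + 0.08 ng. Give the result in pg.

104.28 pg

In pg:
  0.00711 ng = 0.00711e3 pg = 7.11
  8.72 pg → 8.72
  0.00845 ng = 0.00845e3 pg = 8.45
  0.08 ng = 0.08e3 pg = 80
Sum: 7.11 + 8.72 + 8.45 + 80 = 104.28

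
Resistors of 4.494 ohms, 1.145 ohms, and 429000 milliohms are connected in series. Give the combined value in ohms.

434.639 ohms

In ohms:
  4.494 ohms → 4.494
  1.145 ohms → 1.145
  429000 milliohms = 429000 × 10^-3 ohms = 429
Sum: 4.494 + 1.145 + 429 = 434.639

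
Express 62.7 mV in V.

milli = 10^-3, (no prefix) = 10^0; factor is 10^-3.
62.7 × 10^-3 = 0.0627

0.0627 V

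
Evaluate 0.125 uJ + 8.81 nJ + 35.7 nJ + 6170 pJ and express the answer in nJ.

175.68 nJ

In nJ:
  0.125 uJ = 0.125 × 10^3 nJ = 125
  8.81 nJ → 8.81
  35.7 nJ → 35.7
  6170 pJ = 6170 × 10^-3 nJ = 6.17
Sum: 125 + 8.81 + 35.7 + 6.17 = 175.68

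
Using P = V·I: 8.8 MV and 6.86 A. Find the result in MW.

60.368 MW

8.8e6 × 6.86 = 60.368e6 W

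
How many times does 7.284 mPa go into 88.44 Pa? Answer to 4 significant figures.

12140

(88.44) / (7.284e-3) = 12.142e3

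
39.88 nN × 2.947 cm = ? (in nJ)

39.88 × 10^-9 × 2.947 × 10^-2 = 117.52636 × 10^-11 J

1.1752636 nJ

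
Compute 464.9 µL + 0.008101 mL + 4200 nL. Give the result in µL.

In µL:
  464.9 µL → 464.9
  0.008101 mL = 0.008101 × 10³ µL = 8.101
  4200 nL = 4200 × 10⁻³ µL = 4.2
Sum: 464.9 + 8.101 + 4.2 = 477.201

477.201 µL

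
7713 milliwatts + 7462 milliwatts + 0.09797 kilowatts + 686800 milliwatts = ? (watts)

799.945 watts

In watts:
  7713 milliwatts = 7713 × 10⁻³ watts = 7.713
  7462 milliwatts = 7462 × 10⁻³ watts = 7.462
  0.09797 kilowatts = 0.09797 × 10³ watts = 97.97
  686800 milliwatts = 686800 × 10⁻³ watts = 686.8
Sum: 7.713 + 7.462 + 97.97 + 686.8 = 799.945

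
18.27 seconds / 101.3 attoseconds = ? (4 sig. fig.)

(18.27) / (101.3 × 10⁻¹⁸) = 0.18036 × 10¹⁸

180400000000000000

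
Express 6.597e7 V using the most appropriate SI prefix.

65.97 MV

= 65.97e6 V; 1e6 is mega.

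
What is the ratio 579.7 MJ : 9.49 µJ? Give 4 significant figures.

61090000000000

(579.7e6) / (9.49e-6) = 61.085e12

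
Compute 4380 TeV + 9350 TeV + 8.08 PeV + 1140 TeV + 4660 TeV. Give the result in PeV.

In PeV:
  4380 TeV = 4380 × 10⁻³ PeV = 4.38
  9350 TeV = 9350 × 10⁻³ PeV = 9.35
  8.08 PeV → 8.08
  1140 TeV = 1140 × 10⁻³ PeV = 1.14
  4660 TeV = 4660 × 10⁻³ PeV = 4.66
Sum: 4.38 + 9.35 + 8.08 + 1.14 + 4.66 = 27.61

27.61 PeV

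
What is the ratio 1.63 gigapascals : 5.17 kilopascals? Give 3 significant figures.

(1.63e9) / (5.17e3) = 0.3153e6

315000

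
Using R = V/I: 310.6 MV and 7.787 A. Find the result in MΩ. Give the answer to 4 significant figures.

(310.6 × 10⁶) / (7.787) = 39.887 × 10⁶ Ω

39.89 MΩ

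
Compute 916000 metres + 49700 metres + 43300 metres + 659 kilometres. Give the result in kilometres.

1668 kilometres

In kilometres:
  916000 metres = 916000e-3 kilometres = 916
  49700 metres = 49700e-3 kilometres = 49.7
  43300 metres = 43300e-3 kilometres = 43.3
  659 kilometres → 659
Sum: 916 + 49.7 + 43.3 + 659 = 1668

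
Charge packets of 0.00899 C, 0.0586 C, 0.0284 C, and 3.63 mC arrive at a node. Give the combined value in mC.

99.62 mC

In mC:
  0.00899 C = 0.00899 × 10³ mC = 8.99
  0.0586 C = 0.0586 × 10³ mC = 58.6
  0.0284 C = 0.0284 × 10³ mC = 28.4
  3.63 mC → 3.63
Sum: 8.99 + 58.6 + 28.4 + 3.63 = 99.62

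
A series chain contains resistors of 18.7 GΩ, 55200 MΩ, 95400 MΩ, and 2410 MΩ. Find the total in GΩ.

171.71 GΩ

In GΩ:
  18.7 GΩ → 18.7
  55200 MΩ = 55200e-3 GΩ = 55.2
  95400 MΩ = 95400e-3 GΩ = 95.4
  2410 MΩ = 2410e-3 GΩ = 2.41
Sum: 18.7 + 55.2 + 95.4 + 2.41 = 171.71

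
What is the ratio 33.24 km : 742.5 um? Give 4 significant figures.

44770000

(33.24e3) / (742.5e-6) = 0.044768e9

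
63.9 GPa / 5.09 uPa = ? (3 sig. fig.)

12600000000000000

(63.9 × 10⁹) / (5.09 × 10⁻⁶) = 12.55 × 10¹⁵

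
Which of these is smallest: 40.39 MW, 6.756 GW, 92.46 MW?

40.39 MW = 40390000 W
6.756 GW = 6756000000 W
92.46 MW = 92460000 W

40.39 MW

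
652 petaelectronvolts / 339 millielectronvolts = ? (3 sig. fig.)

1920000000000000000

(652e15) / (339e-3) = 1.923e18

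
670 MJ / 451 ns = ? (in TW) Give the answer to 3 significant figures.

1490 TW

(670e6) / (451e-9) = 1.4856e15 W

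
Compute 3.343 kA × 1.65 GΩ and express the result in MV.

5515950 MV

3.343 × 10^3 × 1.65 × 10^9 = 5.51595 × 10^12 V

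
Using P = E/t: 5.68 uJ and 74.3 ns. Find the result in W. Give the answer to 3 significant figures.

(5.68 × 10^-6) / (74.3 × 10^-9) = 0.076447 × 10^3 W

76.4 W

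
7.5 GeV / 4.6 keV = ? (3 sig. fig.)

(7.5e9) / (4.6e3) = 1.63e6

1630000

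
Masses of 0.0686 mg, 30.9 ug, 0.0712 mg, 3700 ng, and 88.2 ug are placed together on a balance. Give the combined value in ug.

262.6 ug

In ug:
  0.0686 mg = 0.0686e3 ug = 68.6
  30.9 ug → 30.9
  0.0712 mg = 0.0712e3 ug = 71.2
  3700 ng = 3700e-3 ug = 3.7
  88.2 ug → 88.2
Sum: 68.6 + 30.9 + 71.2 + 3.7 + 88.2 = 262.6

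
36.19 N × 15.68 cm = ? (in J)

36.19 × 15.68 × 10⁻² = 567.4592 × 10⁻² J

5.674592 J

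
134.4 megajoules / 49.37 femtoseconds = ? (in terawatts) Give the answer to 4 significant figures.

2722000000 terawatts

(134.4 × 10⁶) / (49.37 × 10⁻¹⁵) = 2.7223 × 10²¹ W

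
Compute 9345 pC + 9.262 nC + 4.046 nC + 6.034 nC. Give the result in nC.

28.687 nC

In nC:
  9345 pC = 9345 × 10^-3 nC = 9.345
  9.262 nC → 9.262
  4.046 nC → 4.046
  6.034 nC → 6.034
Sum: 9.345 + 9.262 + 4.046 + 6.034 = 28.687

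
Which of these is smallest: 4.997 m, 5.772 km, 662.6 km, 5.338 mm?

5.338 mm

4.997 m = 4.997 m
5.772 km = 5772 m
662.6 km = 662600 m
5.338 mm = 0.005338 m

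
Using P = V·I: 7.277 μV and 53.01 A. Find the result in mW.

0.38575377 mW

7.277e-6 × 53.01 = 385.75377e-6 W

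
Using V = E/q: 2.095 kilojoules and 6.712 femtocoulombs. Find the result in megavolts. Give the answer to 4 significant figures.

(2.095 × 10³) / (6.712 × 10⁻¹⁵) = 0.312128 × 10¹⁸ V

312100000000 megavolts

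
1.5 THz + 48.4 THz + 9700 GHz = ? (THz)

59.6 THz

In THz:
  1.5 THz → 1.5
  48.4 THz → 48.4
  9700 GHz = 9700 × 10^-3 THz = 9.7
Sum: 1.5 + 48.4 + 9.7 = 59.6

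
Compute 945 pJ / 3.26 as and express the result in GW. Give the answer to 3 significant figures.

(945 × 10⁻¹²) / (3.26 × 10⁻¹⁸) = 289.88 × 10⁶ W

0.290 GW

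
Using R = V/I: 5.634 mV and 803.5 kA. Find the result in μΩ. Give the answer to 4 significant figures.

0.007012 μΩ

(5.634 × 10⁻³) / (803.5 × 10³) = 0.00701182 × 10⁻⁶ Ω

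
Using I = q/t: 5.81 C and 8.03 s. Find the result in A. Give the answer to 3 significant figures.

0.724 A

(5.81) / (8.03) = 0.72354 A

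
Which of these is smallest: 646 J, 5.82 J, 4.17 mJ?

646 J = 646 J
5.82 J = 5.82 J
4.17 mJ = 0.00417 J

4.17 mJ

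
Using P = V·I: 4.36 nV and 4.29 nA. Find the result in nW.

4.36e-9 × 4.29e-9 = 18.7044e-18 W

0.0000000187044 nW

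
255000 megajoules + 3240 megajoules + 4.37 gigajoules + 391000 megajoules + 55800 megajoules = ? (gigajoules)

709.41 gigajoules

In gigajoules:
  255000 megajoules = 255000 × 10^-3 gigajoules = 255
  3240 megajoules = 3240 × 10^-3 gigajoules = 3.24
  4.37 gigajoules → 4.37
  391000 megajoules = 391000 × 10^-3 gigajoules = 391
  55800 megajoules = 55800 × 10^-3 gigajoules = 55.8
Sum: 255 + 3.24 + 4.37 + 391 + 55.8 = 709.41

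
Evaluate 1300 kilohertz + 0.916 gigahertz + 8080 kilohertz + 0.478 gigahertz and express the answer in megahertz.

In megahertz:
  1300 kilohertz = 1300 × 10^-3 megahertz = 1.3
  0.916 gigahertz = 0.916 × 10^3 megahertz = 916
  8080 kilohertz = 8080 × 10^-3 megahertz = 8.08
  0.478 gigahertz = 0.478 × 10^3 megahertz = 478
Sum: 1.3 + 916 + 8.08 + 478 = 1403.38

1403.38 megahertz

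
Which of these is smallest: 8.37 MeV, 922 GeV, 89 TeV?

8.37 MeV = 8370000 eV
922 GeV = 922000000000 eV
89 TeV = 89000000000000 eV

8.37 MeV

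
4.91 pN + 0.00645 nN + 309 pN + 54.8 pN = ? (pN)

In pN:
  4.91 pN → 4.91
  0.00645 nN = 0.00645e3 pN = 6.45
  309 pN → 309
  54.8 pN → 54.8
Sum: 4.91 + 6.45 + 309 + 54.8 = 375.16

375.16 pN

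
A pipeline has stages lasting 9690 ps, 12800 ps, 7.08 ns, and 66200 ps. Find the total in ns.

95.77 ns

In ns:
  9690 ps = 9690e-3 ns = 9.69
  12800 ps = 12800e-3 ns = 12.8
  7.08 ns → 7.08
  66200 ps = 66200e-3 ns = 66.2
Sum: 9.69 + 12.8 + 7.08 + 66.2 = 95.77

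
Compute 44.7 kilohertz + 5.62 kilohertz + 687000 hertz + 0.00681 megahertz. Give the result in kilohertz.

In kilohertz:
  44.7 kilohertz → 44.7
  5.62 kilohertz → 5.62
  687000 hertz = 687000 × 10⁻³ kilohertz = 687
  0.00681 megahertz = 0.00681 × 10³ kilohertz = 6.81
Sum: 44.7 + 5.62 + 687 + 6.81 = 744.13

744.13 kilohertz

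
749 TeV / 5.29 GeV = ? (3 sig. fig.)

(749 × 10¹²) / (5.29 × 10⁹) = 141.6 × 10³

142000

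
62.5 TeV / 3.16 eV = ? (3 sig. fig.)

(62.5 × 10^12) / (3.16) = 19.78 × 10^12

19800000000000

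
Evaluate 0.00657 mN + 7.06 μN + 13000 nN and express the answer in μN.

26.63 μN

In μN:
  0.00657 mN = 0.00657 × 10³ μN = 6.57
  7.06 μN → 7.06
  13000 nN = 13000 × 10⁻³ μN = 13
Sum: 6.57 + 7.06 + 13 = 26.63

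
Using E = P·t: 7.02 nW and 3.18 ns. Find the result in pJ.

0.0000223236 pJ

7.02 × 10^-9 × 3.18 × 10^-9 = 22.3236 × 10^-18 J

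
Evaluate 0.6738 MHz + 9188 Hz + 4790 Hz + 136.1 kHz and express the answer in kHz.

823.878 kHz

In kHz:
  0.6738 MHz = 0.6738 × 10³ kHz = 673.8
  9188 Hz = 9188 × 10⁻³ kHz = 9.188
  4790 Hz = 4790 × 10⁻³ kHz = 4.79
  136.1 kHz → 136.1
Sum: 673.8 + 9.188 + 4.79 + 136.1 = 823.878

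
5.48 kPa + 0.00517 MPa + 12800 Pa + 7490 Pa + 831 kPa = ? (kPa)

861.94 kPa

In kPa:
  5.48 kPa → 5.48
  0.00517 MPa = 0.00517 × 10^3 kPa = 5.17
  12800 Pa = 12800 × 10^-3 kPa = 12.8
  7490 Pa = 7490 × 10^-3 kPa = 7.49
  831 kPa → 831
Sum: 5.48 + 5.17 + 12.8 + 7.49 + 831 = 861.94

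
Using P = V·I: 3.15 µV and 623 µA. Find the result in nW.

3.15 × 10⁻⁶ × 623 × 10⁻⁶ = 1962.45 × 10⁻¹² W

1.96245 nW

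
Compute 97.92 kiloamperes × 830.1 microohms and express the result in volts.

81.283392 volts

97.92 × 10^3 × 830.1 × 10^-6 = 81283.392 × 10^-3 V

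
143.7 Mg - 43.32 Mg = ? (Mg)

In Mg:
  143.7 Mg → 143.7
  43.32 Mg → 43.32
Difference: 143.7 - 43.32 = 100.38

100.38 Mg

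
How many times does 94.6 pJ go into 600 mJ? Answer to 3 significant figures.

6340000000

(600 × 10⁻³) / (94.6 × 10⁻¹²) = 6.342 × 10⁹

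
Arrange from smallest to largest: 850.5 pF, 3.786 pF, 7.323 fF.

7.323 fF < 3.786 pF < 850.5 pF

850.5 pF = 0.0000000008505 F
3.786 pF = 0.000000000003786 F
7.323 fF = 0.000000000000007323 F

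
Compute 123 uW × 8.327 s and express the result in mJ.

1.024221 mJ

123e-6 × 8.327 = 1024.221e-6 J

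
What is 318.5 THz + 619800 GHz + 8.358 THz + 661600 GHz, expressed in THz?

In THz:
  318.5 THz → 318.5
  619800 GHz = 619800 × 10^-3 THz = 619.8
  8.358 THz → 8.358
  661600 GHz = 661600 × 10^-3 THz = 661.6
Sum: 318.5 + 619.8 + 8.358 + 661.6 = 1608.258

1608.258 THz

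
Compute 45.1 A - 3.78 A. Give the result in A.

In A:
  45.1 A → 45.1
  3.78 A → 3.78
Difference: 45.1 - 3.78 = 41.32

41.32 A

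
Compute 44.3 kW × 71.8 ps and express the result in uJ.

3.18074 uJ

44.3 × 10³ × 71.8 × 10⁻¹² = 3180.74 × 10⁻⁹ J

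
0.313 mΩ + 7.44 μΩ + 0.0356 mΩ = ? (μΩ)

356.04 μΩ

In μΩ:
  0.313 mΩ = 0.313 × 10^3 μΩ = 313
  7.44 μΩ → 7.44
  0.0356 mΩ = 0.0356 × 10^3 μΩ = 35.6
Sum: 313 + 7.44 + 35.6 = 356.04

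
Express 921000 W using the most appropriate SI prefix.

= 921 × 10³ W; 10³ is kilo.

921 kW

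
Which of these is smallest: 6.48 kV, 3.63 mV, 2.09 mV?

6.48 kV = 6480 V
3.63 mV = 0.00363 V
2.09 mV = 0.00209 V

2.09 mV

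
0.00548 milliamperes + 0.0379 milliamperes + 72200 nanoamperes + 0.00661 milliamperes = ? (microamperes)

In microamperes:
  0.00548 milliamperes = 0.00548 × 10³ microamperes = 5.48
  0.0379 milliamperes = 0.0379 × 10³ microamperes = 37.9
  72200 nanoamperes = 72200 × 10⁻³ microamperes = 72.2
  0.00661 milliamperes = 0.00661 × 10³ microamperes = 6.61
Sum: 5.48 + 37.9 + 72.2 + 6.61 = 122.19

122.19 microamperes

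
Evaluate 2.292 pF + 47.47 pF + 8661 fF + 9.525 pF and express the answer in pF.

67.948 pF

In pF:
  2.292 pF → 2.292
  47.47 pF → 47.47
  8661 fF = 8661 × 10⁻³ pF = 8.661
  9.525 pF → 9.525
Sum: 2.292 + 47.47 + 8.661 + 9.525 = 67.948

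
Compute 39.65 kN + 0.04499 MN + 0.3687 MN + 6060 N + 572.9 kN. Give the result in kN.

In kN:
  39.65 kN → 39.65
  0.04499 MN = 0.04499e3 kN = 44.99
  0.3687 MN = 0.3687e3 kN = 368.7
  6060 N = 6060e-3 kN = 6.06
  572.9 kN → 572.9
Sum: 39.65 + 44.99 + 368.7 + 6.06 + 572.9 = 1032.3

1032.3 kN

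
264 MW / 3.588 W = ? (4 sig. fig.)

(264 × 10⁶) / (3.588) = 73.579 × 10⁶

73580000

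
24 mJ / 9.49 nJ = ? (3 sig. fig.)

(24e-3) / (9.49e-9) = 2.529e6

2530000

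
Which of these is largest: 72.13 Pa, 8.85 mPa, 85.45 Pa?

72.13 Pa = 72.13 Pa
8.85 mPa = 0.00885 Pa
85.45 Pa = 85.45 Pa

85.45 Pa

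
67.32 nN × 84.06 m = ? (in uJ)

67.32e-9 × 84.06 = 5658.9192e-9 J

5.6589192 uJ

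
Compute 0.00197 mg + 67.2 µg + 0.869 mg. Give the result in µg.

938.17 µg

In µg:
  0.00197 mg = 0.00197 × 10^3 µg = 1.97
  67.2 µg → 67.2
  0.869 mg = 0.869 × 10^3 µg = 869
Sum: 1.97 + 67.2 + 869 = 938.17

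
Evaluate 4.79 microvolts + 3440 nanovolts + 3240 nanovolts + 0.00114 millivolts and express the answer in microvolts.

In microvolts:
  4.79 microvolts → 4.79
  3440 nanovolts = 3440 × 10⁻³ microvolts = 3.44
  3240 nanovolts = 3240 × 10⁻³ microvolts = 3.24
  0.00114 millivolts = 0.00114 × 10³ microvolts = 1.14
Sum: 4.79 + 3.44 + 3.24 + 1.14 = 12.61

12.61 microvolts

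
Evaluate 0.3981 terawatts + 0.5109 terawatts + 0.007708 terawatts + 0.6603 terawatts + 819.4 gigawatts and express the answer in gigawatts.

In gigawatts:
  0.3981 terawatts = 0.3981 × 10³ gigawatts = 398.1
  0.5109 terawatts = 0.5109 × 10³ gigawatts = 510.9
  0.007708 terawatts = 0.007708 × 10³ gigawatts = 7.708
  0.6603 terawatts = 0.6603 × 10³ gigawatts = 660.3
  819.4 gigawatts → 819.4
Sum: 398.1 + 510.9 + 7.708 + 660.3 + 819.4 = 2396.408

2396.408 gigawatts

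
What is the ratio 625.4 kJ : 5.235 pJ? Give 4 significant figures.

(625.4 × 10^3) / (5.235 × 10^-12) = 119.47 × 10^15

119500000000000000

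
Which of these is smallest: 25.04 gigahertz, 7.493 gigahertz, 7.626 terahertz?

25.04 gigahertz = 25040000000 hertz
7.493 gigahertz = 7493000000 hertz
7.626 terahertz = 7626000000000 hertz

7.493 gigahertz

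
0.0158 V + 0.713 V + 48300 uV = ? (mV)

777.1 mV

In mV:
  0.0158 V = 0.0158e3 mV = 15.8
  0.713 V = 0.713e3 mV = 713
  48300 uV = 48300e-3 mV = 48.3
Sum: 15.8 + 713 + 48.3 = 777.1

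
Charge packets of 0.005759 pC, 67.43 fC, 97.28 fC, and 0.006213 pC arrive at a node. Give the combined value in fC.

176.682 fC

In fC:
  0.005759 pC = 0.005759e3 fC = 5.759
  67.43 fC → 67.43
  97.28 fC → 97.28
  0.006213 pC = 0.006213e3 fC = 6.213
Sum: 5.759 + 67.43 + 97.28 + 6.213 = 176.682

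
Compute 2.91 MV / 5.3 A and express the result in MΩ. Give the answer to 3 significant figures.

0.549 MΩ

(2.91e6) / (5.3) = 0.54906e6 Ω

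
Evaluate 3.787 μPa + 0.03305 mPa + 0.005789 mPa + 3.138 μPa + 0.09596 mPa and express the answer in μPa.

In μPa:
  3.787 μPa → 3.787
  0.03305 mPa = 0.03305 × 10³ μPa = 33.05
  0.005789 mPa = 0.005789 × 10³ μPa = 5.789
  3.138 μPa → 3.138
  0.09596 mPa = 0.09596 × 10³ μPa = 95.96
Sum: 3.787 + 33.05 + 5.789 + 3.138 + 95.96 = 141.724

141.724 μPa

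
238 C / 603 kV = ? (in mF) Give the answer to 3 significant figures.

(238) / (603 × 10³) = 0.39469 × 10⁻³ F

0.395 mF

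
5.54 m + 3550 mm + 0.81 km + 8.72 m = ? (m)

827.81 m

In m:
  5.54 m → 5.54
  3550 mm = 3550 × 10⁻³ m = 3.55
  0.81 km = 0.81 × 10³ m = 810
  8.72 m → 8.72
Sum: 5.54 + 3.55 + 810 + 8.72 = 827.81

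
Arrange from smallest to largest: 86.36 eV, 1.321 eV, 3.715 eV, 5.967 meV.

86.36 eV = 86.36 eV
1.321 eV = 1.321 eV
3.715 eV = 3.715 eV
5.967 meV = 0.005967 eV

5.967 meV < 1.321 eV < 3.715 eV < 86.36 eV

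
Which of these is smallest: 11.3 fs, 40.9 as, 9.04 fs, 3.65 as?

11.3 fs = 0.0000000000000113 s
40.9 as = 0.0000000000000000409 s
9.04 fs = 0.00000000000000904 s
3.65 as = 0.00000000000000000365 s

3.65 as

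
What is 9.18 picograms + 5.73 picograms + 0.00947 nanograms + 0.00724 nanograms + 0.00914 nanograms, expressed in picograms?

40.76 picograms

In picograms:
  9.18 picograms → 9.18
  5.73 picograms → 5.73
  0.00947 nanograms = 0.00947 × 10^3 picograms = 9.47
  0.00724 nanograms = 0.00724 × 10^3 picograms = 7.24
  0.00914 nanograms = 0.00914 × 10^3 picograms = 9.14
Sum: 9.18 + 5.73 + 9.47 + 7.24 + 9.14 = 40.76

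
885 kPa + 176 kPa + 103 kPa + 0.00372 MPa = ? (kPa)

In kPa:
  885 kPa → 885
  176 kPa → 176
  103 kPa → 103
  0.00372 MPa = 0.00372e3 kPa = 3.72
Sum: 885 + 176 + 103 + 3.72 = 1167.72

1167.72 kPa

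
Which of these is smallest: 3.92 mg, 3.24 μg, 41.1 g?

3.92 mg = 0.00392 g
3.24 μg = 0.00000324 g
41.1 g = 41.1 g

3.24 μg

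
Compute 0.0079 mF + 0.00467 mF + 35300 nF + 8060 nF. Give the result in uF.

In uF:
  0.0079 mF = 0.0079 × 10^3 uF = 7.9
  0.00467 mF = 0.00467 × 10^3 uF = 4.67
  35300 nF = 35300 × 10^-3 uF = 35.3
  8060 nF = 8060 × 10^-3 uF = 8.06
Sum: 7.9 + 4.67 + 35.3 + 8.06 = 55.93

55.93 uF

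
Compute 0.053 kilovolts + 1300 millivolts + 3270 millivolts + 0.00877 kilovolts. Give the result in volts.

In volts:
  0.053 kilovolts = 0.053 × 10^3 volts = 53
  1300 millivolts = 1300 × 10^-3 volts = 1.3
  3270 millivolts = 3270 × 10^-3 volts = 3.27
  0.00877 kilovolts = 0.00877 × 10^3 volts = 8.77
Sum: 53 + 1.3 + 3.27 + 8.77 = 66.34

66.34 volts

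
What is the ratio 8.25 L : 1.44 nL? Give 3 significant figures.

(8.25) / (1.44 × 10^-9) = 5.729 × 10^9

5730000000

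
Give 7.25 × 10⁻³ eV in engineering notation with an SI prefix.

= 7.25 × 10⁻³ eV; 10⁻³ is milli.

7.25 meV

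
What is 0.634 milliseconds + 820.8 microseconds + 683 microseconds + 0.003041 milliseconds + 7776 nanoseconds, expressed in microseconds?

2148.617 microseconds

In microseconds:
  0.634 milliseconds = 0.634 × 10³ microseconds = 634
  820.8 microseconds → 820.8
  683 microseconds → 683
  0.003041 milliseconds = 0.003041 × 10³ microseconds = 3.041
  7776 nanoseconds = 7776 × 10⁻³ microseconds = 7.776
Sum: 634 + 820.8 + 683 + 3.041 + 7.776 = 2148.617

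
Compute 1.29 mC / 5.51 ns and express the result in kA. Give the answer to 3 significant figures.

(1.29e-3) / (5.51e-9) = 0.23412e6 A

234 kA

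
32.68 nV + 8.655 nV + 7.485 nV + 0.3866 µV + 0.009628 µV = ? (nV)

In nV:
  32.68 nV → 32.68
  8.655 nV → 8.655
  7.485 nV → 7.485
  0.3866 µV = 0.3866 × 10^3 nV = 386.6
  0.009628 µV = 0.009628 × 10^3 nV = 9.628
Sum: 32.68 + 8.655 + 7.485 + 386.6 + 9.628 = 445.048

445.048 nV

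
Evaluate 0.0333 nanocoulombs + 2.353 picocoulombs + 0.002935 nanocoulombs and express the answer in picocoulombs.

38.588 picocoulombs

In picocoulombs:
  0.0333 nanocoulombs = 0.0333 × 10^3 picocoulombs = 33.3
  2.353 picocoulombs → 2.353
  0.002935 nanocoulombs = 0.002935 × 10^3 picocoulombs = 2.935
Sum: 33.3 + 2.353 + 2.935 = 38.588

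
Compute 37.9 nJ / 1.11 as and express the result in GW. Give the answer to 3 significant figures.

34.1 GW

(37.9 × 10^-9) / (1.11 × 10^-18) = 34.144 × 10^9 W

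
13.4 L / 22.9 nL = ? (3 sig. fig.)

585000000

(13.4) / (22.9 × 10⁻⁹) = 0.5852 × 10⁹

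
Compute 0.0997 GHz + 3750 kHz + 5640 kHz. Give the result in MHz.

109.09 MHz

In MHz:
  0.0997 GHz = 0.0997 × 10^3 MHz = 99.7
  3750 kHz = 3750 × 10^-3 MHz = 3.75
  5640 kHz = 5640 × 10^-3 MHz = 5.64
Sum: 99.7 + 3.75 + 5.64 = 109.09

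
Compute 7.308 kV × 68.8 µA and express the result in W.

7.308e3 × 68.8e-6 = 502.7904e-3 W

0.5027904 W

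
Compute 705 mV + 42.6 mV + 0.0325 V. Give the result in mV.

In mV:
  705 mV → 705
  42.6 mV → 42.6
  0.0325 V = 0.0325e3 mV = 32.5
Sum: 705 + 42.6 + 32.5 = 780.1

780.1 mV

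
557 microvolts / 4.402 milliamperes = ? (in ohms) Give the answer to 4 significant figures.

0.1265 ohms

(557 × 10⁻⁶) / (4.402 × 10⁻³) = 126.533 × 10⁻³ Ω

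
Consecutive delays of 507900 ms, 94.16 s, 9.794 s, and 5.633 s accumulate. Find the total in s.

In s:
  507900 ms = 507900e-3 s = 507.9
  94.16 s → 94.16
  9.794 s → 9.794
  5.633 s → 5.633
Sum: 507.9 + 94.16 + 9.794 + 5.633 = 617.487

617.487 s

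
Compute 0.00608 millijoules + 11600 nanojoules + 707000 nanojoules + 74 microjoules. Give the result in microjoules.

798.68 microjoules

In microjoules:
  0.00608 millijoules = 0.00608e3 microjoules = 6.08
  11600 nanojoules = 11600e-3 microjoules = 11.6
  707000 nanojoules = 707000e-3 microjoules = 707
  74 microjoules → 74
Sum: 6.08 + 11.6 + 707 + 74 = 798.68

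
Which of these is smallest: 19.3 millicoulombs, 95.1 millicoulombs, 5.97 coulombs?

19.3 millicoulombs

19.3 millicoulombs = 0.0193 coulombs
95.1 millicoulombs = 0.0951 coulombs
5.97 coulombs = 5.97 coulombs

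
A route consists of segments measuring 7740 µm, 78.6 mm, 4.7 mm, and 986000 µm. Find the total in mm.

In mm:
  7740 µm = 7740e-3 mm = 7.74
  78.6 mm → 78.6
  4.7 mm → 4.7
  986000 µm = 986000e-3 mm = 986
Sum: 7.74 + 78.6 + 4.7 + 986 = 1077.04

1077.04 mm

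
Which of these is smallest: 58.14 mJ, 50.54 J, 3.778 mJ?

58.14 mJ = 0.05814 J
50.54 J = 50.54 J
3.778 mJ = 0.003778 J

3.778 mJ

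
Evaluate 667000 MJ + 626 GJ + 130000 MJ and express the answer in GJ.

In GJ:
  667000 MJ = 667000 × 10⁻³ GJ = 667
  626 GJ → 626
  130000 MJ = 130000 × 10⁻³ GJ = 130
Sum: 667 + 626 + 130 = 1423

1423 GJ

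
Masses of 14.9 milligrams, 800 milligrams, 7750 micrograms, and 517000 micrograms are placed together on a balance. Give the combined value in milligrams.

In milligrams:
  14.9 milligrams → 14.9
  800 milligrams → 800
  7750 micrograms = 7750e-3 milligrams = 7.75
  517000 micrograms = 517000e-3 milligrams = 517
Sum: 14.9 + 800 + 7.75 + 517 = 1339.65

1339.65 milligrams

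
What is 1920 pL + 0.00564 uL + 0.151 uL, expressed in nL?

In nL:
  1920 pL = 1920e-3 nL = 1.92
  0.00564 uL = 0.00564e3 nL = 5.64
  0.151 uL = 0.151e3 nL = 151
Sum: 1.92 + 5.64 + 151 = 158.56

158.56 nL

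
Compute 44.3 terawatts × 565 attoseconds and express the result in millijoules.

25.0295 millijoules

44.3 × 10¹² × 565 × 10⁻¹⁸ = 25029.5 × 10⁻⁶ J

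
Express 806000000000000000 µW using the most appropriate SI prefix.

= 806 × 10⁹ W; 10⁹ is giga.

806 GW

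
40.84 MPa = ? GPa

mega = 1e6, giga = 1e9; factor is 1e-3.
40.84 × 1e-3 = 0.04084

0.04084 GPa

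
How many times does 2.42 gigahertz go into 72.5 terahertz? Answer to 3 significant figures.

(72.5e12) / (2.42e9) = 29.96e3

30000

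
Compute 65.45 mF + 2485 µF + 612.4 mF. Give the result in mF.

680.335 mF

In mF:
  65.45 mF → 65.45
  2485 µF = 2485 × 10^-3 mF = 2.485
  612.4 mF → 612.4
Sum: 65.45 + 2.485 + 612.4 = 680.335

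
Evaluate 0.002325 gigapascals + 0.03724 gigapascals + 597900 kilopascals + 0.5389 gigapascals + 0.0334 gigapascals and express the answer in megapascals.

In megapascals:
  0.002325 gigapascals = 0.002325 × 10³ megapascals = 2.325
  0.03724 gigapascals = 0.03724 × 10³ megapascals = 37.24
  597900 kilopascals = 597900 × 10⁻³ megapascals = 597.9
  0.5389 gigapascals = 0.5389 × 10³ megapascals = 538.9
  0.0334 gigapascals = 0.0334 × 10³ megapascals = 33.4
Sum: 2.325 + 37.24 + 597.9 + 538.9 + 33.4 = 1209.765

1209.765 megapascals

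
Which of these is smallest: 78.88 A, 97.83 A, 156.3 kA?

78.88 A = 78.88 A
97.83 A = 97.83 A
156.3 kA = 156300 A

78.88 A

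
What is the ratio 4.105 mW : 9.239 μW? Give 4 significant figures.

444.3

(4.105 × 10^-3) / (9.239 × 10^-6) = 0.44431 × 10^3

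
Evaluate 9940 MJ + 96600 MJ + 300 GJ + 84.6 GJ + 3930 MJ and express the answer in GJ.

495.07 GJ

In GJ:
  9940 MJ = 9940 × 10⁻³ GJ = 9.94
  96600 MJ = 96600 × 10⁻³ GJ = 96.6
  300 GJ → 300
  84.6 GJ → 84.6
  3930 MJ = 3930 × 10⁻³ GJ = 3.93
Sum: 9.94 + 96.6 + 300 + 84.6 + 3.93 = 495.07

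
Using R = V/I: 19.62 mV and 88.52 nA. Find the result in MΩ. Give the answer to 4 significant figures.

(19.62 × 10⁻³) / (88.52 × 10⁻⁹) = 0.221645 × 10⁶ Ω

0.2216 MΩ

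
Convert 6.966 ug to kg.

micro = 10^-6, kilo = 10^3; factor is 10^-9.
6.966 × 10^-9 = 0.000000006966

0.000000006966 kg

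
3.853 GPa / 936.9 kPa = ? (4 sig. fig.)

4112

(3.853 × 10^9) / (936.9 × 10^3) = 0.0041125 × 10^6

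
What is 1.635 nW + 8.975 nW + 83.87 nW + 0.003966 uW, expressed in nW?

98.446 nW

In nW:
  1.635 nW → 1.635
  8.975 nW → 8.975
  83.87 nW → 83.87
  0.003966 uW = 0.003966 × 10³ nW = 3.966
Sum: 1.635 + 8.975 + 83.87 + 3.966 = 98.446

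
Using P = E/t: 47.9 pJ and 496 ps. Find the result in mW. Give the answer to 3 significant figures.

(47.9e-12) / (496e-12) = 0.096573 W

96.6 mW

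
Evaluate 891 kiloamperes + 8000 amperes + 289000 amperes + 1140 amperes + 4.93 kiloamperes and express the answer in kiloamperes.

In kiloamperes:
  891 kiloamperes → 891
  8000 amperes = 8000 × 10⁻³ kiloamperes = 8
  289000 amperes = 289000 × 10⁻³ kiloamperes = 289
  1140 amperes = 1140 × 10⁻³ kiloamperes = 1.14
  4.93 kiloamperes → 4.93
Sum: 891 + 8 + 289 + 1.14 + 4.93 = 1194.07

1194.07 kiloamperes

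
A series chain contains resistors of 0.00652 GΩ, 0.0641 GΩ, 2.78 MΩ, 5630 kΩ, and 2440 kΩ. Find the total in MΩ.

81.47 MΩ

In MΩ:
  0.00652 GΩ = 0.00652 × 10³ MΩ = 6.52
  0.0641 GΩ = 0.0641 × 10³ MΩ = 64.1
  2.78 MΩ → 2.78
  5630 kΩ = 5630 × 10⁻³ MΩ = 5.63
  2440 kΩ = 2440 × 10⁻³ MΩ = 2.44
Sum: 6.52 + 64.1 + 2.78 + 5.63 + 2.44 = 81.47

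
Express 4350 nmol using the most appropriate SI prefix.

4.35 umol

= 4.35e-6 mol; 1e-6 is micro.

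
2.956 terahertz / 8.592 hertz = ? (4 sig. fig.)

344000000000

(2.956 × 10^12) / (8.592) = 0.34404 × 10^12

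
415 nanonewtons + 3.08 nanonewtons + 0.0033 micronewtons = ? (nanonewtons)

421.38 nanonewtons

In nanonewtons:
  415 nanonewtons → 415
  3.08 nanonewtons → 3.08
  0.0033 micronewtons = 0.0033 × 10³ nanonewtons = 3.3
Sum: 415 + 3.08 + 3.3 = 421.38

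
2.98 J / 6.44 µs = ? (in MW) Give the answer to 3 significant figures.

0.463 MW

(2.98) / (6.44 × 10^-6) = 0.46273 × 10^6 W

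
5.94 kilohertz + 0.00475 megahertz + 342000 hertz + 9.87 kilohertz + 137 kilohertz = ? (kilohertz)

499.56 kilohertz

In kilohertz:
  5.94 kilohertz → 5.94
  0.00475 megahertz = 0.00475 × 10³ kilohertz = 4.75
  342000 hertz = 342000 × 10⁻³ kilohertz = 342
  9.87 kilohertz → 9.87
  137 kilohertz → 137
Sum: 5.94 + 4.75 + 342 + 9.87 + 137 = 499.56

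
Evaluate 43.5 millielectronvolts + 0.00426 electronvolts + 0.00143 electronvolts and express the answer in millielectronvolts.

49.19 millielectronvolts

In millielectronvolts:
  43.5 millielectronvolts → 43.5
  0.00426 electronvolts = 0.00426e3 millielectronvolts = 4.26
  0.00143 electronvolts = 0.00143e3 millielectronvolts = 1.43
Sum: 43.5 + 4.26 + 1.43 = 49.19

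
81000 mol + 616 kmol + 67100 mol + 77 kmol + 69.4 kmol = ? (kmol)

In kmol:
  81000 mol = 81000 × 10⁻³ kmol = 81
  616 kmol → 616
  67100 mol = 67100 × 10⁻³ kmol = 67.1
  77 kmol → 77
  69.4 kmol → 69.4
Sum: 81 + 616 + 67.1 + 77 + 69.4 = 910.5

910.5 kmol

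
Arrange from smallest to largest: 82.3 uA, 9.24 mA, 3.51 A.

82.3 uA < 9.24 mA < 3.51 A

82.3 uA = 0.0000823 A
9.24 mA = 0.00924 A
3.51 A = 3.51 A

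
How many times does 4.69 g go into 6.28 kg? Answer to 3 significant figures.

1340

(6.28e3) / (4.69) = 1.339e3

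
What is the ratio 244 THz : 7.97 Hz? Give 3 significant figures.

(244 × 10^12) / (7.97) = 30.61 × 10^12

30600000000000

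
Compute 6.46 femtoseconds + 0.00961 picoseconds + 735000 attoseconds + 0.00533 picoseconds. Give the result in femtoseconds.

In femtoseconds:
  6.46 femtoseconds → 6.46
  0.00961 picoseconds = 0.00961 × 10^3 femtoseconds = 9.61
  735000 attoseconds = 735000 × 10^-3 femtoseconds = 735
  0.00533 picoseconds = 0.00533 × 10^3 femtoseconds = 5.33
Sum: 6.46 + 9.61 + 735 + 5.33 = 756.4

756.4 femtoseconds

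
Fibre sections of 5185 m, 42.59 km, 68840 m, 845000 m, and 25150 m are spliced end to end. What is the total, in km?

986.765 km

In km:
  5185 m = 5185 × 10^-3 km = 5.185
  42.59 km → 42.59
  68840 m = 68840 × 10^-3 km = 68.84
  845000 m = 845000 × 10^-3 km = 845
  25150 m = 25150 × 10^-3 km = 25.15
Sum: 5.185 + 42.59 + 68.84 + 845 + 25.15 = 986.765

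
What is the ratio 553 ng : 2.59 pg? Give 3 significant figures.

214000

(553e-9) / (2.59e-12) = 213.5e3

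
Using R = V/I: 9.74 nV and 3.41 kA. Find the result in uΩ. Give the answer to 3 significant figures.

(9.74e-9) / (3.41e3) = 2.8563e-12 Ω

0.00000286 uΩ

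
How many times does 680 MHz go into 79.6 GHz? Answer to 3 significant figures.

(79.6 × 10^9) / (680 × 10^6) = 0.1171 × 10^3

117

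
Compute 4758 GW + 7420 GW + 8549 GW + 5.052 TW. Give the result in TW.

In TW:
  4758 GW = 4758e-3 TW = 4.758
  7420 GW = 7420e-3 TW = 7.42
  8549 GW = 8549e-3 TW = 8.549
  5.052 TW → 5.052
Sum: 4.758 + 7.42 + 8.549 + 5.052 = 25.779

25.779 TW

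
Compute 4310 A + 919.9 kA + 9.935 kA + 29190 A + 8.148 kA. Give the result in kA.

971.483 kA

In kA:
  4310 A = 4310 × 10^-3 kA = 4.31
  919.9 kA → 919.9
  9.935 kA → 9.935
  29190 A = 29190 × 10^-3 kA = 29.19
  8.148 kA → 8.148
Sum: 4.31 + 919.9 + 9.935 + 29.19 + 8.148 = 971.483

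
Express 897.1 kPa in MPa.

0.8971 MPa

kilo = 10^3, mega = 10^6; factor is 10^-3.
897.1 × 10^-3 = 0.8971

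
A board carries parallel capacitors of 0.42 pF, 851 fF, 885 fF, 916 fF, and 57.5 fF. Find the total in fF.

3129.5 fF

In fF:
  0.42 pF = 0.42e3 fF = 420
  851 fF → 851
  885 fF → 885
  916 fF → 916
  57.5 fF → 57.5
Sum: 420 + 851 + 885 + 916 + 57.5 = 3129.5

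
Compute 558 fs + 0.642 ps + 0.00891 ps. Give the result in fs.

1208.91 fs

In fs:
  558 fs → 558
  0.642 ps = 0.642 × 10^3 fs = 642
  0.00891 ps = 0.00891 × 10^3 fs = 8.91
Sum: 558 + 642 + 8.91 = 1208.91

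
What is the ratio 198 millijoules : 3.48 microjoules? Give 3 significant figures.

56900

(198 × 10⁻³) / (3.48 × 10⁻⁶) = 56.9 × 10³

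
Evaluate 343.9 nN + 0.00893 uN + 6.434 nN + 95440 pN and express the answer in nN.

454.704 nN

In nN:
  343.9 nN → 343.9
  0.00893 uN = 0.00893e3 nN = 8.93
  6.434 nN → 6.434
  95440 pN = 95440e-3 nN = 95.44
Sum: 343.9 + 8.93 + 6.434 + 95.44 = 454.704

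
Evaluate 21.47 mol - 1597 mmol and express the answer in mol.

In mol:
  21.47 mol → 21.47
  1597 mmol = 1597 × 10⁻³ mol = 1.597
Difference: 21.47 - 1.597 = 19.873

19.873 mol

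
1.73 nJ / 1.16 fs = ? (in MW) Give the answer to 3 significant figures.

(1.73 × 10⁻⁹) / (1.16 × 10⁻¹⁵) = 1.4914 × 10⁶ W

1.49 MW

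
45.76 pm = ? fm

45760 fm

pico = 10⁻¹², femto = 10⁻¹⁵; factor is 10³.
45.76 × 10³ = 45760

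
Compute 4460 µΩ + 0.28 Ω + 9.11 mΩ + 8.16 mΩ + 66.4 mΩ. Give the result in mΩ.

368.13 mΩ

In mΩ:
  4460 µΩ = 4460e-3 mΩ = 4.46
  0.28 Ω = 0.28e3 mΩ = 280
  9.11 mΩ → 9.11
  8.16 mΩ → 8.16
  66.4 mΩ → 66.4
Sum: 4.46 + 280 + 9.11 + 8.16 + 66.4 = 368.13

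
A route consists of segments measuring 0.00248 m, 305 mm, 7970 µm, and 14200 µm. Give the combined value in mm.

In mm:
  0.00248 m = 0.00248 × 10³ mm = 2.48
  305 mm → 305
  7970 µm = 7970 × 10⁻³ mm = 7.97
  14200 µm = 14200 × 10⁻³ mm = 14.2
Sum: 2.48 + 305 + 7.97 + 14.2 = 329.65

329.65 mm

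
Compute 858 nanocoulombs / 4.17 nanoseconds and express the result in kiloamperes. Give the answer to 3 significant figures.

(858e-9) / (4.17e-9) = 205.76 A

0.206 kiloamperes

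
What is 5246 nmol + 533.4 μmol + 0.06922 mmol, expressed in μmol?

607.866 μmol

In μmol:
  5246 nmol = 5246e-3 μmol = 5.246
  533.4 μmol → 533.4
  0.06922 mmol = 0.06922e3 μmol = 69.22
Sum: 5.246 + 533.4 + 69.22 = 607.866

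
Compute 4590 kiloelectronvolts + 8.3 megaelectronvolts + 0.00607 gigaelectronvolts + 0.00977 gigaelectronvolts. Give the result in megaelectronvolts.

28.73 megaelectronvolts

In megaelectronvolts:
  4590 kiloelectronvolts = 4590 × 10⁻³ megaelectronvolts = 4.59
  8.3 megaelectronvolts → 8.3
  0.00607 gigaelectronvolts = 0.00607 × 10³ megaelectronvolts = 6.07
  0.00977 gigaelectronvolts = 0.00977 × 10³ megaelectronvolts = 9.77
Sum: 4.59 + 8.3 + 6.07 + 9.77 = 28.73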